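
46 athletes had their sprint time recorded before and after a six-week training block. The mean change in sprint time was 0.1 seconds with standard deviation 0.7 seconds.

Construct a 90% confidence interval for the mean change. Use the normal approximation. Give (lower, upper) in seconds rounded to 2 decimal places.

(-0.07, 0.27)

This is a matched-pairs design, so SE = s_d/√n = 0.7/√46 = 0.1032.
Margin = 1.645 × 0.1032 = 0.1698; the interval is 0.1 ± 0.1698 = (-0.07, 0.27).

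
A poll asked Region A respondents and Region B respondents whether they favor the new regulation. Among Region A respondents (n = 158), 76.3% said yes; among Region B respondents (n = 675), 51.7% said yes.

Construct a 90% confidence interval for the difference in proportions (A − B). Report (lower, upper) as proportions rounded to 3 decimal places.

(0.182, 0.310)

The two standard errors are √(0.7630×0.2370/158) = 0.03383 and √(0.5170×0.4830/675) = 0.01923.
Because the samples are independent, SE_diff = √(0.03383² + 0.01923²) = 0.03891.
Using z* = 1.645 for 90%, ME = 1.645 × 0.03891 = 0.06401.
p̂₁ − p̂₂ = 0.2460; interval 0.2460 ± 0.06401 gives (0.182, 0.310).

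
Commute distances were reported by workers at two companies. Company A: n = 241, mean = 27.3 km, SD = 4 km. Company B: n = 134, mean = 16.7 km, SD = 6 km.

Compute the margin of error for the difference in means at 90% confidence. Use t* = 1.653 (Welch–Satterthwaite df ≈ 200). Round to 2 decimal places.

Standard errors of each mean: 4/√241 = 0.2577 and 6/√134 = 0.5183.
SE(x̄₁ − x̄₂) = √(0.2577² + 0.5183²) = 0.5788 for independent samples with unequal variances.
With t* = 1.653, the margin is 1.653 × 0.5788 = 0.9568.

0.96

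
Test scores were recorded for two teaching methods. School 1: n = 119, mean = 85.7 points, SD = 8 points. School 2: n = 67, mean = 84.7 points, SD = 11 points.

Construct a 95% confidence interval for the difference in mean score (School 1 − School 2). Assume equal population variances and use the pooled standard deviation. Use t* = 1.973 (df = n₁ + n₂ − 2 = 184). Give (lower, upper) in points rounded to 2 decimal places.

(-1.77, 3.77)

Pooled variance s_p² = [118·8² + 66·11²] / (119+67−2) = 84.4457, so s_p = 9.1894.
SE_diff = s_p·√(1/n₁ + 1/n₂) = 9.1894·√(1/119 + 1/67) = 1.4036.
t* = 1.973; margin = 1.973 × 1.4036 = 2.7693.
Difference = 85.7 − 84.7 = 1.0000.
1.0000 ± 2.7693 → (-1.77, 3.77).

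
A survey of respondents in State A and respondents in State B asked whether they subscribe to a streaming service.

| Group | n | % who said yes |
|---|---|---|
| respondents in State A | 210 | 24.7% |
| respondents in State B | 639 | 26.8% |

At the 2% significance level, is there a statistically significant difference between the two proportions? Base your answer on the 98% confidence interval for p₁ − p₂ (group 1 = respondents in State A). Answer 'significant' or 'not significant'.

The two standard errors are √(0.2470×0.7530/210) = 0.02976 and √(0.2680×0.7320/639) = 0.01752.
Because the samples are independent, SE_diff = √(0.02976² + 0.01752²) = 0.03453.
Using z* = 2.326 for 98%, ME = 2.326 × 0.03453 = 0.08032.
p̂₁ − p̂₂ = -0.0210; interval -0.0210 ± 0.08032 gives (-0.10132, 0.05932).
The interval (-0.10132, 0.05932) contains 0, so the difference is not significant.

not significant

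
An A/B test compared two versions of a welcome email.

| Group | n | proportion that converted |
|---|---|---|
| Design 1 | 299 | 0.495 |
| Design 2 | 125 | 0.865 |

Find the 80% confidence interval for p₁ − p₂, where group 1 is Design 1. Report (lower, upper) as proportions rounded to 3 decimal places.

(-0.424, -0.316)

SE₁ = √(p̂₁(1−p̂₁)/n₁) = √(0.4950·0.5050/299) = 0.02891; SE₂ = √(0.8650·0.1350/125) = 0.03056.
Independent samples: SE of the difference = √(SE₁² + SE₂²) = √(0.0008357881 + 0.0009339136) = 0.04207.
z* for 80% confidence is 1.282, so the margin of error is 1.282 × 0.04207 = 0.05393.
Point estimate p̂₁ − p̂₂ = 0.4950 − 0.8650 = -0.3700.
-0.3700 ± 0.05393 → (-0.424, -0.316).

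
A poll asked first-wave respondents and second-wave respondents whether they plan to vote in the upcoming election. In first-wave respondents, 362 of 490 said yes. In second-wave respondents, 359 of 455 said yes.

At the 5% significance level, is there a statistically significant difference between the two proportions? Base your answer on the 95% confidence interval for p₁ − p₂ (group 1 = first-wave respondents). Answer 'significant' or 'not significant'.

p̂₁ = 362/490 = 0.7388 and p̂₂ = 359/455 = 0.7890.
SE₁ = √(p̂₁(1−p̂₁)/n₁) = √(0.7388·0.2612/490) = 0.01985; SE₂ = √(0.7890·0.2110/455) = 0.01913.
Independent samples: SE of the difference = √(SE₁² + SE₂²) = √(0.0003940225 + 0.0003659569) = 0.02757.
z* for 95% confidence is 1.960, so the margin of error is 1.960 × 0.02757 = 0.05404.
Point estimate p̂₁ − p̂₂ = 0.7388 − 0.7890 = -0.0502.
-0.0502 ± 0.05404 → (-0.10424, 0.00384).
The interval (-0.10424, 0.00384) contains 0, so the difference is not significant.

not significant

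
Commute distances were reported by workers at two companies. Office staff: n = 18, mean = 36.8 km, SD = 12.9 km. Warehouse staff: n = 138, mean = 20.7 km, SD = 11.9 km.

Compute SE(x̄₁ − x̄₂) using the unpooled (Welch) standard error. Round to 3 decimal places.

3.205

Per-group SEs: s₁/√n₁ = 12.9/√18 = 3.0406, s₂/√n₂ = 11.9/√138 = 1.0130.
Unpooled SE of the difference: √(9.24524836 + 1.026169) = 3.2049.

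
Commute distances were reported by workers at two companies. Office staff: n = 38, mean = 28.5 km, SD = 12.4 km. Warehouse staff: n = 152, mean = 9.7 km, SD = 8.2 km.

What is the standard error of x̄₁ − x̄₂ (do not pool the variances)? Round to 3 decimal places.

2.119

Per-group SEs: s₁/√n₁ = 12.4/√38 = 2.0115, s₂/√n₂ = 8.2/√152 = 0.6651.
Unpooled SE of the difference: √(4.04613225 + 0.44235801) = 2.1186.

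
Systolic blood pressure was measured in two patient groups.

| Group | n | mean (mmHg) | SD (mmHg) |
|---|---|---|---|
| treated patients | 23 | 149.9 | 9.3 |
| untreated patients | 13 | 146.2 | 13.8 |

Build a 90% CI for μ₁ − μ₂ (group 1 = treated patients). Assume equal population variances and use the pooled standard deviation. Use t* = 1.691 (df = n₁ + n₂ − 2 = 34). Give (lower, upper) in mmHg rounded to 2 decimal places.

(-2.81, 10.21)

Pooled variance s_p² = [22·9.3² + 12·13.8²] / (23+13−2) = 123.1782, so s_p = 11.0986.
SE_diff = s_p·√(1/n₁ + 1/n₂) = 11.0986·√(1/23 + 1/13) = 3.8511.
t* = 1.691; margin = 1.691 × 3.8511 = 6.5122.
Difference = 149.9 − 146.2 = 3.7000.
3.7000 ± 6.5122 → (-2.81, 10.21).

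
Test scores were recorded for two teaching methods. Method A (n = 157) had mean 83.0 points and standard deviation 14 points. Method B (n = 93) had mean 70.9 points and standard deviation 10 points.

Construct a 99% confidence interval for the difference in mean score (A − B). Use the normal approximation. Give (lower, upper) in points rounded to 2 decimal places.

(8.17, 16.03)

Per-group SEs: s₁/√n₁ = 14/√157 = 1.1173, s₂/√n₂ = 10/√93 = 1.0370.
Unpooled SE of the difference: √(1.24835929 + 1.075369) = 1.5244.
Margin of error = z* · SE = 2.576 × 1.5244 = 3.9269.
x̄₁ − x̄₂ = 83.0 − 70.9 = 12.1000.
CI: 12.1000 ± 3.9269 = (8.17, 16.03).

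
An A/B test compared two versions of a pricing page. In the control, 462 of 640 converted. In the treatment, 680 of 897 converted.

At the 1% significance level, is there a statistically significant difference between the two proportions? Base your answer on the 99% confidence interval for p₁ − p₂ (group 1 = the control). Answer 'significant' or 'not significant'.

not significant

Sample proportions: 462/640 = 0.7219, 680/897 = 0.7581.
Each SE is √(p̂(1−p̂)/n): √(0.7219·0.2781/640) = 0.01771 and √(0.7581·0.2419/897) = 0.01430.
SE(p̂₁ − p̂₂) = √(SE₁² + SE₂²) = √(0.0003136441 + 0.00020449) = 0.02276, since the two samples are independent.
At 99% confidence z* = 2.576; margin = 2.576 × 0.02276 = 0.05863.
The difference is 0.7219 − 0.7581 = -0.0362, so the interval is -0.0362 ± 0.05863 = (-0.09483, 0.02243).
The interval (-0.09483, 0.02243) contains 0, so the difference is not significant.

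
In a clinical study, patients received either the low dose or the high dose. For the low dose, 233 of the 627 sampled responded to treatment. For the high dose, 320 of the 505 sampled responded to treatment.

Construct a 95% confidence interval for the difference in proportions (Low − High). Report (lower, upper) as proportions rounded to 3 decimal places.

(-0.319, -0.206)

First, p̂₁ = 233/627 = 0.3716; p̂₂ = 320/505 = 0.6337.
The two standard errors are √(0.3716×0.6284/627) = 0.01930 and √(0.6337×0.3663/505) = 0.02144.
Because the samples are independent, SE_diff = √(0.01930² + 0.02144²) = 0.02885.
Using z* = 1.960 for 95%, ME = 1.960 × 0.02885 = 0.05655.
p̂₁ − p̂₂ = -0.2621; interval -0.2621 ± 0.05655 gives (-0.319, -0.206).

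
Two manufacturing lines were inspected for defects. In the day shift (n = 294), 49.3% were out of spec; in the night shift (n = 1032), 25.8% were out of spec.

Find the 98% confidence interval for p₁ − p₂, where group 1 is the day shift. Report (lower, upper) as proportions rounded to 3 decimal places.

(0.160, 0.310)

The two standard errors are √(0.4930×0.5070/294) = 0.02916 and √(0.2580×0.7420/1032) = 0.01362.
Because the samples are independent, SE_diff = √(0.02916² + 0.01362²) = 0.03218.
Using z* = 2.326 for 98%, ME = 2.326 × 0.03218 = 0.07485.
p̂₁ − p̂₂ = 0.2350; interval 0.2350 ± 0.07485 gives (0.160, 0.310).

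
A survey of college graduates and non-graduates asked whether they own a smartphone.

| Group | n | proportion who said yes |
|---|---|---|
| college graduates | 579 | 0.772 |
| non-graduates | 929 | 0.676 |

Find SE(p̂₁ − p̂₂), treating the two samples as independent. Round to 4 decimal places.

SE₁ = √(p̂₁(1−p̂₁)/n₁) = √(0.7720·0.2280/579) = 0.01744; SE₂ = √(0.6760·0.3240/929) = 0.01535.
Independent samples: SE of the difference = √(SE₁² + SE₂²) = √(0.0003041536 + 0.0002356225) = 0.02323.

0.0232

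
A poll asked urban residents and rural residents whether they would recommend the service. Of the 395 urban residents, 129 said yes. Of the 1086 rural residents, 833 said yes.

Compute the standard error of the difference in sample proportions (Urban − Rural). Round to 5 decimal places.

0.02686

First, p̂₁ = 129/395 = 0.3266; p̂₂ = 833/1086 = 0.7670.
The two standard errors are √(0.3266×0.6734/395) = 0.02360 and √(0.7670×0.2330/1086) = 0.01283.
Because the samples are independent, SE_diff = √(0.02360² + 0.01283²) = 0.02686.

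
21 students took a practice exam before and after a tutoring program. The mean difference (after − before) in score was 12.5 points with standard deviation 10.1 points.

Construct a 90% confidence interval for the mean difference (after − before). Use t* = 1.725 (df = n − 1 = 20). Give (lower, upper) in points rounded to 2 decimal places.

(8.70, 16.30)

Paired design: SE = s_d/√n = 10.1/√21 = 2.2040.
t* = 1.725; margin of error = 1.725 × 2.2040 = 3.8019.
12.5 ± 3.8019 → (8.70, 16.30).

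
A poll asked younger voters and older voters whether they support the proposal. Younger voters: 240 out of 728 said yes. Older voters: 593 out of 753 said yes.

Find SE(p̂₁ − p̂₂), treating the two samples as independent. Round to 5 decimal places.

0.02293

Sample proportions: 240/728 = 0.3297, 593/753 = 0.7875.
Each SE is √(p̂(1−p̂)/n): √(0.3297·0.6703/728) = 0.01742 and √(0.7875·0.2125/753) = 0.01491.
SE(p̂₁ − p̂₂) = √(SE₁² + SE₂²) = √(0.0003034564 + 0.0002223081) = 0.02293, since the two samples are independent.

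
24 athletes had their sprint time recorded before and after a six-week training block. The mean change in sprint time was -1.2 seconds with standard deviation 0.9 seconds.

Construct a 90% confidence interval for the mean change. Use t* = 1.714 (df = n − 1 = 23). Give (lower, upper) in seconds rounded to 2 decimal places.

(-1.51, -0.89)

This is a matched-pairs design, so SE = s_d/√n = 0.9/√24 = 0.1837.
Margin = 1.714 × 0.1837 = 0.3149; the interval is -1.2 ± 0.3149 = (-1.51, -0.89).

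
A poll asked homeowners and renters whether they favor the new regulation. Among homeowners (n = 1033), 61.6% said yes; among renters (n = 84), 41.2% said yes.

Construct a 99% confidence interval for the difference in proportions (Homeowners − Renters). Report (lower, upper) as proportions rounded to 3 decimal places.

SE₁ = √(p̂₁(1−p̂₁)/n₁) = √(0.6160·0.3840/1033) = 0.01513; SE₂ = √(0.4120·0.5880/84) = 0.05370.
Independent samples: SE of the difference = √(SE₁² + SE₂²) = √(0.0002289169 + 0.00288369) = 0.05579.
z* for 99% confidence is 2.576, so the margin of error is 2.576 × 0.05579 = 0.14372.
Point estimate p̂₁ − p̂₂ = 0.6160 − 0.4120 = 0.2040.
0.2040 ± 0.14372 → (0.060, 0.348).

(0.060, 0.348)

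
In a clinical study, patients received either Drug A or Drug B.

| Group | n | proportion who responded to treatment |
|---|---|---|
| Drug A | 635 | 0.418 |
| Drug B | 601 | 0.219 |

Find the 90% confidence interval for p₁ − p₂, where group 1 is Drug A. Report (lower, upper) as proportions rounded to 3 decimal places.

SE₁ = √(p̂₁(1−p̂₁)/n₁) = √(0.4180·0.5820/635) = 0.01957; SE₂ = √(0.2190·0.7810/601) = 0.01687.
Independent samples: SE of the difference = √(SE₁² + SE₂²) = √(0.0003829849 + 0.0002845969) = 0.02584.
z* for 90% confidence is 1.645, so the margin of error is 1.645 × 0.02584 = 0.04251.
Point estimate p̂₁ − p̂₂ = 0.4180 − 0.2190 = 0.1990.
0.1990 ± 0.04251 → (0.156, 0.242).

(0.156, 0.242)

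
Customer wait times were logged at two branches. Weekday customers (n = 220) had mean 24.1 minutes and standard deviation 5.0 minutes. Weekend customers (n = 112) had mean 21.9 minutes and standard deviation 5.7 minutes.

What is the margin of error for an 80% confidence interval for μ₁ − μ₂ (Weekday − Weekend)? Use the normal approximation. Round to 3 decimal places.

0.815

SE₁ = s₁/√n₁ = 5.0/√220 = 0.3371; SE₂ = 5.7/√112 = 0.5386.
Independent samples, unequal variances: SE_diff = √(SE₁² + SE₂²) = √(0.11363641 + 0.29008996) = 0.6354.
z* = 1.282, so margin of error = 1.282 × 0.6354 = 0.8146.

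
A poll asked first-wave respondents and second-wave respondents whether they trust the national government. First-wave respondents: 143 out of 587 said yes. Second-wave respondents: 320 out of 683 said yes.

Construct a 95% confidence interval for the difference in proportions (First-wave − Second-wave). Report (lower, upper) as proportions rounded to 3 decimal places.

First, p̂₁ = 143/587 = 0.2436; p̂₂ = 320/683 = 0.4685.
The two standard errors are √(0.2436×0.7564/587) = 0.01772 and √(0.4685×0.5315/683) = 0.01909.
Because the samples are independent, SE_diff = √(0.01772² + 0.01909²) = 0.02605.
Using z* = 1.960 for 95%, ME = 1.960 × 0.02605 = 0.05106.
p̂₁ − p̂₂ = -0.2249; interval -0.2249 ± 0.05106 gives (-0.276, -0.174).

(-0.276, -0.174)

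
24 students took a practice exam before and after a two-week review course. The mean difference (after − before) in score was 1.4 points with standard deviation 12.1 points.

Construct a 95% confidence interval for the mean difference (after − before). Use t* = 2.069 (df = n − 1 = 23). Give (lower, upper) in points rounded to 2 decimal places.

(-3.71, 6.51)

Paired design: SE = s_d/√n = 12.1/√24 = 2.4699.
t* = 2.069; margin of error = 2.069 × 2.4699 = 5.1102.
1.4 ± 5.1102 → (-3.71, 6.51).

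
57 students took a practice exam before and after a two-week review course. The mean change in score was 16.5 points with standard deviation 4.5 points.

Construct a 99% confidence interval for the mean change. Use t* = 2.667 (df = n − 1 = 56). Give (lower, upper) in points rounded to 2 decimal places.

Paired design: SE = s_d/√n = 4.5/√57 = 0.5960.
t* = 2.667; margin of error = 2.667 × 0.5960 = 1.5895.
16.5 ± 1.5895 → (14.91, 18.09).

(14.91, 18.09)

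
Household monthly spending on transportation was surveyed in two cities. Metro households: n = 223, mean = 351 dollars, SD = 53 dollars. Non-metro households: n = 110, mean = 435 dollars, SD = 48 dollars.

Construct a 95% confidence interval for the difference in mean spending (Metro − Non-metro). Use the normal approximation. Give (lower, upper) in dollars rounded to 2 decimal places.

SE₁ = s₁/√n₁ = 53/√223 = 3.5491; SE₂ = 48/√110 = 4.5766.
Independent samples, unequal variances: SE_diff = √(SE₁² + SE₂²) = √(12.59611081 + 20.94526756) = 5.7915.
z* = 1.960, so margin of error = 1.960 × 5.7915 = 11.3513.
Difference in means = 351 − 435 = -84.0000.
-84.0000 ± 11.3513 → (-95.35, -72.65).

(-95.35, -72.65)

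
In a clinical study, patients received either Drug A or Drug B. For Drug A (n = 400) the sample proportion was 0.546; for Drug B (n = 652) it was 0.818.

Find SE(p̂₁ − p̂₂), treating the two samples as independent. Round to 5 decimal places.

0.02912

SE₁ = √(p̂₁(1−p̂₁)/n₁) = √(0.5460·0.4540/400) = 0.02489; SE₂ = √(0.8180·0.1820/652) = 0.01511.
Independent samples: SE of the difference = √(SE₁² + SE₂²) = √(0.0006195121 + 0.0002283121) = 0.02912.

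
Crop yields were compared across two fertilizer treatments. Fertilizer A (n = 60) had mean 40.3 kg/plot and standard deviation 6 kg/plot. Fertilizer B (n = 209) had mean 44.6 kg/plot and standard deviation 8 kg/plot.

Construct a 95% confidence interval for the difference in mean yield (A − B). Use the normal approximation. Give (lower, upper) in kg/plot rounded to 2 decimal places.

(-6.17, -2.43)

Standard errors of each mean: 6/√60 = 0.7746 and 8/√209 = 0.5534.
SE(x̄₁ − x̄₂) = √(0.7746² + 0.5534²) = 0.9520 for independent samples with unequal variances.
With z* = 1.960, the margin is 1.960 × 0.9520 = 1.8659.
x̄₁ − x̄₂ = 40.3 − 44.6 = -4.3000; the interval is -4.3000 ± 1.8659 = (-6.17, -2.43).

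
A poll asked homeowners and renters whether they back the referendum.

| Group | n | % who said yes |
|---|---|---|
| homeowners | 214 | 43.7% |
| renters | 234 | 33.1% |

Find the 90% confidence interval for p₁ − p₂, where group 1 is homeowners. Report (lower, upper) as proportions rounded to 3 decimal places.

The two standard errors are √(0.4370×0.5630/214) = 0.03391 and √(0.3310×0.6690/234) = 0.03076.
Because the samples are independent, SE_diff = √(0.03391² + 0.03076²) = 0.04578.
Using z* = 1.645 for 90%, ME = 1.645 × 0.04578 = 0.07531.
p̂₁ − p̂₂ = 0.1060; interval 0.1060 ± 0.07531 gives (0.031, 0.181).

(0.031, 0.181)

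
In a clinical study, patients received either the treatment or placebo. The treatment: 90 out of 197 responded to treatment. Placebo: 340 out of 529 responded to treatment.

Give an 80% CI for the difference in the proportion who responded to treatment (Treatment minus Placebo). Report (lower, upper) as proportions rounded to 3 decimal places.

(-0.239, -0.133)

First, p̂₁ = 90/197 = 0.4569; p̂₂ = 340/529 = 0.6427.
The two standard errors are √(0.4569×0.5431/197) = 0.03549 and √(0.6427×0.3573/529) = 0.02083.
Because the samples are independent, SE_diff = √(0.03549² + 0.02083²) = 0.04115.
Using z* = 1.282 for 80%, ME = 1.282 × 0.04115 = 0.05275.
p̂₁ − p̂₂ = -0.1858; interval -0.1858 ± 0.05275 gives (-0.239, -0.133).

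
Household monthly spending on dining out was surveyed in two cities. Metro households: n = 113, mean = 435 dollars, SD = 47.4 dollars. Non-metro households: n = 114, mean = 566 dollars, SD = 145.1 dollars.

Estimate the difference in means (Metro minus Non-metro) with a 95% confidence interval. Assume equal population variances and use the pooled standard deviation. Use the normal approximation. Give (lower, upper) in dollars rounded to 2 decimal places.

Pooled variance s_p² = [112·47.4² + 113·145.1²] / (113+114−2) = 11692.1789, so s_p = 108.1304.
SE_diff = s_p·√(1/n₁ + 1/n₂) = 108.1304·√(1/113 + 1/114) = 14.3539.
z* = 1.960; margin = 1.960 × 14.3539 = 28.1336.
Difference = 435 − 566 = -131.0000.
-131.0000 ± 28.1336 → (-159.13, -102.87).

(-159.13, -102.87)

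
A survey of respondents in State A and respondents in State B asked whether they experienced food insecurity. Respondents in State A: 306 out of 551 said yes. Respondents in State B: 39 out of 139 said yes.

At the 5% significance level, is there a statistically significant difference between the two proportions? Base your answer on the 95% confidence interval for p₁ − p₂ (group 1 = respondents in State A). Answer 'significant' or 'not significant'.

First, p̂₁ = 306/551 = 0.5554; p̂₂ = 39/139 = 0.2806.
The two standard errors are √(0.5554×0.4446/551) = 0.02117 and √(0.2806×0.7194/139) = 0.03811.
Because the samples are independent, SE_diff = √(0.02117² + 0.03811²) = 0.04360.
Using z* = 1.960 for 95%, ME = 1.960 × 0.04360 = 0.08546.
p̂₁ − p̂₂ = 0.2748; interval 0.2748 ± 0.08546 gives (0.18934, 0.36026).
The interval (0.18934, 0.36026) does not contain 0, so the difference is significant.

significant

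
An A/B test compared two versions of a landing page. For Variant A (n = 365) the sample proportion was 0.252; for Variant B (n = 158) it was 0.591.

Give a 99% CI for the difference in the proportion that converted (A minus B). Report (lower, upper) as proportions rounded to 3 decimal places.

The two standard errors are √(0.2520×0.7480/365) = 0.02273 and √(0.5910×0.4090/158) = 0.03911.
Because the samples are independent, SE_diff = √(0.02273² + 0.03911²) = 0.04524.
Using z* = 2.576 for 99%, ME = 2.576 × 0.04524 = 0.11654.
p̂₁ − p̂₂ = -0.3390; interval -0.3390 ± 0.11654 gives (-0.456, -0.222).

(-0.456, -0.222)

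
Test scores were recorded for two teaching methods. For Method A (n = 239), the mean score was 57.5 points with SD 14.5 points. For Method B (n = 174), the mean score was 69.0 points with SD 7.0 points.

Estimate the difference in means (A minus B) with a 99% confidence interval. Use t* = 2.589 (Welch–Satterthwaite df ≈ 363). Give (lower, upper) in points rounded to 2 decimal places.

(-14.29, -8.71)

SE₁ = s₁/√n₁ = 14.5/√239 = 0.9379; SE₂ = 7.0/√174 = 0.5307.
Independent samples, unequal variances: SE_diff = √(SE₁² + SE₂²) = √(0.87965641 + 0.28164249) = 1.0776.
t* = 2.589, so margin of error = 2.589 × 1.0776 = 2.7899.
Difference in means = 57.5 − 69.0 = -11.5000.
-11.5000 ± 2.7899 → (-14.29, -8.71).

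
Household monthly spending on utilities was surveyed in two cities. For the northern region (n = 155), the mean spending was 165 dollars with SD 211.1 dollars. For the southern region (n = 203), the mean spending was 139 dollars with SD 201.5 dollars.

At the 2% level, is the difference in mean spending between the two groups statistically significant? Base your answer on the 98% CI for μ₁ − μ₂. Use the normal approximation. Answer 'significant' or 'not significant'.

Standard errors of each mean: 211.1/√155 = 16.9560 and 201.5/√203 = 14.1425.
SE(x̄₁ − x̄₂) = √(16.9560² + 14.1425²) = 22.0798 for independent samples with unequal variances.
With z* = 2.326, the margin is 2.326 × 22.0798 = 51.3576.
x̄₁ − x̄₂ = 165 − 139 = 26.0000; the interval is 26.0000 ± 51.3576 = (-25.3576, 77.3576).
The interval (-25.3576, 77.3576) contains 0, so the difference is not significant.

not significant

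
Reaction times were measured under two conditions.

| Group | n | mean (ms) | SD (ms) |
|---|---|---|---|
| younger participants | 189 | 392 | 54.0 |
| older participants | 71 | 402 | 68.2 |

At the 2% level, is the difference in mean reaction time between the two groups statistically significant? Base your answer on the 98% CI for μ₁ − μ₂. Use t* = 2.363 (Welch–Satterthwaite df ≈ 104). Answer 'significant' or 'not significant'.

SE₁ = s₁/√n₁ = 54.0/√189 = 3.9279; SE₂ = 68.2/√71 = 8.0939.
Independent samples, unequal variances: SE_diff = √(SE₁² + SE₂²) = √(15.42839841 + 65.51121721) = 8.9966.
t* = 2.363, so margin of error = 2.363 × 8.9966 = 21.2590.
Difference in means = 392 − 402 = -10.0000.
-10.0000 ± 21.2590 → (-31.2590, 11.2590).
The interval (-31.2590, 11.2590) contains 0, so the difference is not significant.

not significant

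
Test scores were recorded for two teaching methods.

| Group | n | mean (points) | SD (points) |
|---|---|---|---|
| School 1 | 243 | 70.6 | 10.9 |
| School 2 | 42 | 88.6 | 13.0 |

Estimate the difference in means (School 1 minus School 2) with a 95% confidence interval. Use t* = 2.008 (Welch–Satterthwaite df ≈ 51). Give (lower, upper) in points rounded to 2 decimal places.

(-22.27, -13.73)

SE₁ = s₁/√n₁ = 10.9/√243 = 0.6992; SE₂ = 13.0/√42 = 2.0059.
Independent samples, unequal variances: SE_diff = √(SE₁² + SE₂²) = √(0.48888064 + 4.02363481) = 2.1243.
t* = 2.008, so margin of error = 2.008 × 2.1243 = 4.2656.
Difference in means = 70.6 − 88.6 = -18.0000.
-18.0000 ± 4.2656 → (-22.27, -13.73).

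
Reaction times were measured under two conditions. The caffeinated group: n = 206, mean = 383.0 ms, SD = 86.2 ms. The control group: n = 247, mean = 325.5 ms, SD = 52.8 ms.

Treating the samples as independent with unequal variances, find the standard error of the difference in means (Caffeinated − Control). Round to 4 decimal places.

6.8816

Standard errors of each mean: 86.2/√206 = 6.0058 and 52.8/√247 = 3.3596.
SE(x̄₁ − x̄₂) = √(6.0058² + 3.3596²) = 6.8816 for independent samples with unequal variances.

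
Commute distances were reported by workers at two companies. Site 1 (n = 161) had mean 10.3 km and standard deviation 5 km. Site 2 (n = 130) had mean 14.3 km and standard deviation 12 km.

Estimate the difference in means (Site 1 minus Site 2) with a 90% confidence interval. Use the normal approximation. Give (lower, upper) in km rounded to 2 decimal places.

SE₁ = s₁/√n₁ = 5/√161 = 0.3941; SE₂ = 12/√130 = 1.0525.
Independent samples, unequal variances: SE_diff = √(SE₁² + SE₂²) = √(0.15531481 + 1.10775625) = 1.1239.
z* = 1.645, so margin of error = 1.645 × 1.1239 = 1.8488.
Difference in means = 10.3 − 14.3 = -4.0000.
-4.0000 ± 1.8488 → (-5.85, -2.15).

(-5.85, -2.15)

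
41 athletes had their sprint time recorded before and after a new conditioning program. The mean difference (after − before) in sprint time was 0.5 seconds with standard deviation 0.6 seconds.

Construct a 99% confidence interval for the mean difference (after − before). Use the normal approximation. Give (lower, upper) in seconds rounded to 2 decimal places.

This is a matched-pairs design, so SE = s_d/√n = 0.6/√41 = 0.0937.
Margin = 2.576 × 0.0937 = 0.2414; the interval is 0.5 ± 0.2414 = (0.26, 0.74).

(0.26, 0.74)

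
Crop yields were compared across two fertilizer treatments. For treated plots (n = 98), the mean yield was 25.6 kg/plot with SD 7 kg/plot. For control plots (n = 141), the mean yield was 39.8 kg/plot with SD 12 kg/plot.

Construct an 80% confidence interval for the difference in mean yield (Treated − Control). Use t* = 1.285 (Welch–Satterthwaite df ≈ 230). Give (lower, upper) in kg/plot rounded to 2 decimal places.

(-15.78, -12.62)

SE₁ = s₁/√n₁ = 7/√98 = 0.7071; SE₂ = 12/√141 = 1.0106.
Independent samples, unequal variances: SE_diff = √(SE₁² + SE₂²) = √(0.49999041 + 1.02131236) = 1.2334.
t* = 1.285, so margin of error = 1.285 × 1.2334 = 1.5849.
Difference in means = 25.6 − 39.8 = -14.2000.
-14.2000 ± 1.5849 → (-15.78, -12.62).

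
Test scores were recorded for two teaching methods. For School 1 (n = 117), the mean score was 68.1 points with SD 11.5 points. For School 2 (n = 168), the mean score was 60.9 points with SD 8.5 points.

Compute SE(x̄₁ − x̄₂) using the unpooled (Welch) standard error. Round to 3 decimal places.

1.249

Per-group SEs: s₁/√n₁ = 11.5/√117 = 1.0632, s₂/√n₂ = 8.5/√168 = 0.6558.
Unpooled SE of the difference: √(1.13039424 + 0.43007364) = 1.2492.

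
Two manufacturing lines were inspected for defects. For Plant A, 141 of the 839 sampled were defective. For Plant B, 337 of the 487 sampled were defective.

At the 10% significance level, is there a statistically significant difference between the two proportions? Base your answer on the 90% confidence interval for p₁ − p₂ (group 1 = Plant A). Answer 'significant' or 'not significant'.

significant

Sample proportions: 141/839 = 0.1681, 337/487 = 0.6920.
Each SE is √(p̂(1−p̂)/n): √(0.1681·0.8319/839) = 0.01291 and √(0.6920·0.3080/487) = 0.02092.
SE(p̂₁ − p̂₂) = √(SE₁² + SE₂²) = √(0.0001666681 + 0.0004376464) = 0.02458, since the two samples are independent.
At 90% confidence z* = 1.645; margin = 1.645 × 0.02458 = 0.04043.
The difference is 0.1681 − 0.6920 = -0.5239, so the interval is -0.5239 ± 0.04043 = (-0.56433, -0.48347).
The interval (-0.56433, -0.48347) does not contain 0, so the difference is significant.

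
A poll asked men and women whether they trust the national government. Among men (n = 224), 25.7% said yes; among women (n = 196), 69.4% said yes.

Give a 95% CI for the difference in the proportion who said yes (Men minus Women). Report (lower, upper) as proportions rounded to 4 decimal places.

Each SE is √(p̂(1−p̂)/n): √(0.2570·0.7430/224) = 0.02920 and √(0.6940·0.3060/196) = 0.03292.
SE(p̂₁ − p̂₂) = √(SE₁² + SE₂²) = √(0.00085264 + 0.0010837264) = 0.04400, since the two samples are independent.
At 95% confidence z* = 1.960; margin = 1.960 × 0.04400 = 0.08624.
The difference is 0.2570 − 0.6940 = -0.4370, so the interval is -0.4370 ± 0.08624 = (-0.5232, -0.3508).

(-0.5232, -0.3508)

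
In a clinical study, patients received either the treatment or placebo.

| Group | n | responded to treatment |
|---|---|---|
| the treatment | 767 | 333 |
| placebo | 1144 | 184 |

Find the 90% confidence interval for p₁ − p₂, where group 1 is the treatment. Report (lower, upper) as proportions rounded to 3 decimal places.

First, p̂₁ = 333/767 = 0.4342; p̂₂ = 184/1144 = 0.1608.
The two standard errors are √(0.4342×0.5658/767) = 0.01790 and √(0.1608×0.8392/1144) = 0.01086.
Because the samples are independent, SE_diff = √(0.01790² + 0.01086²) = 0.02094.
Using z* = 1.645 for 90%, ME = 1.645 × 0.02094 = 0.03445.
p̂₁ − p̂₂ = 0.2734; interval 0.2734 ± 0.03445 gives (0.239, 0.308).

(0.239, 0.308)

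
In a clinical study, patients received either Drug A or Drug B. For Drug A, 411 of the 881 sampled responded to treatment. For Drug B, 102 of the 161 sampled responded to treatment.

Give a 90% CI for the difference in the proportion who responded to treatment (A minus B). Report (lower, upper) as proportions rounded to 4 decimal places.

Sample proportions: 411/881 = 0.4665, 102/161 = 0.6335.
Each SE is √(p̂(1−p̂)/n): √(0.4665·0.5335/881) = 0.01681 and √(0.6335·0.3665/161) = 0.03797.
SE(p̂₁ − p̂₂) = √(SE₁² + SE₂²) = √(0.0002825761 + 0.0014417209) = 0.04152, since the two samples are independent.
At 90% confidence z* = 1.645; margin = 1.645 × 0.04152 = 0.06830.
The difference is 0.4665 − 0.6335 = -0.1670, so the interval is -0.1670 ± 0.06830 = (-0.2353, -0.0987).

(-0.2353, -0.0987)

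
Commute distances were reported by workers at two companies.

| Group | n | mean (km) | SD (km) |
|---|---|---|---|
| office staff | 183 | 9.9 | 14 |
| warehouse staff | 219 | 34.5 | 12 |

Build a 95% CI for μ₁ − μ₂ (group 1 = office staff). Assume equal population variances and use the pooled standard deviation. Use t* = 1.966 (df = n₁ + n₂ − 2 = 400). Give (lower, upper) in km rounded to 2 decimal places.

s_p = √[((n₁−1)s₁² + (n₂−1)s₂²)/(n₁+n₂−2)] = √[(182·14² + 218·12²)/400] = 12.9484.
SE = 12.9484·√(1/183 + 1/219) = 1.2968.
With t* = 1.966, margin = 1.966 × 1.2968 = 2.5495.
x̄₁ − x̄₂ = 9.9 − 34.5 = -24.6000; interval -24.6000 ± 2.5495 = (-27.15, -22.05).

(-27.15, -22.05)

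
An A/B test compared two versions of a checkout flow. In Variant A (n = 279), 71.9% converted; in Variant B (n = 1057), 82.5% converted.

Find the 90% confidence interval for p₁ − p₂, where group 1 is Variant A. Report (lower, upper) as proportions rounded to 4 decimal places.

(-0.1543, -0.0577)

Each SE is √(p̂(1−p̂)/n): √(0.7190·0.2810/279) = 0.02691 and √(0.8250·0.1750/1057) = 0.01169.
SE(p̂₁ − p̂₂) = √(SE₁² + SE₂²) = √(0.0007241481 + 0.0001366561) = 0.02934, since the two samples are independent.
At 90% confidence z* = 1.645; margin = 1.645 × 0.02934 = 0.04826.
The difference is 0.7190 − 0.8250 = -0.1060, so the interval is -0.1060 ± 0.04826 = (-0.1543, -0.0577).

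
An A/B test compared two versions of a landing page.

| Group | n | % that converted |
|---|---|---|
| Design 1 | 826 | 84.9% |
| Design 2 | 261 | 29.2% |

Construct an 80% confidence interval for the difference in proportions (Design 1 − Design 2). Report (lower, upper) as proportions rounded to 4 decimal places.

(0.5175, 0.5965)

Each SE is √(p̂(1−p̂)/n): √(0.8490·0.1510/826) = 0.01246 and √(0.2920·0.7080/261) = 0.02814.
SE(p̂₁ − p̂₂) = √(SE₁² + SE₂²) = √(0.0001552516 + 0.0007918596) = 0.03078, since the two samples are independent.
At 80% confidence z* = 1.282; margin = 1.282 × 0.03078 = 0.03946.
The difference is 0.8490 − 0.2920 = 0.5570, so the interval is 0.5570 ± 0.03946 = (0.5175, 0.5965).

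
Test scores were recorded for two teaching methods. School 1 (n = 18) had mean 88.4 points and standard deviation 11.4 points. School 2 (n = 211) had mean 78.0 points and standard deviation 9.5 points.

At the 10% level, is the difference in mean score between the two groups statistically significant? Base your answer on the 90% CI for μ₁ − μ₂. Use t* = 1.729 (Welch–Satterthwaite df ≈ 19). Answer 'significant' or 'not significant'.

Per-group SEs: s₁/√n₁ = 11.4/√18 = 2.6870, s₂/√n₂ = 9.5/√211 = 0.6540.
Unpooled SE of the difference: √(7.219969 + 0.427716) = 2.7654.
Margin of error = t* · SE = 1.729 × 2.7654 = 4.7814.
x̄₁ − x̄₂ = 88.4 − 78.0 = 10.4000.
CI: 10.4000 ± 4.7814 = (5.6186, 15.1814).
The interval (5.6186, 15.1814) does not contain 0, so the difference is significant.

significant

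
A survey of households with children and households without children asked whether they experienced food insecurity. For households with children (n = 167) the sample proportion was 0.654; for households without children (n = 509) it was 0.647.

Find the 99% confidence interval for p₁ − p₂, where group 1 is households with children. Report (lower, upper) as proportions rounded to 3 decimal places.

(-0.102, 0.116)

The two standard errors are √(0.6540×0.3460/167) = 0.03681 and √(0.6470×0.3530/509) = 0.02118.
Because the samples are independent, SE_diff = √(0.03681² + 0.02118²) = 0.04247.
Using z* = 2.576 for 99%, ME = 2.576 × 0.04247 = 0.10940.
p̂₁ − p̂₂ = 0.0070; interval 0.0070 ± 0.10940 gives (-0.102, 0.116).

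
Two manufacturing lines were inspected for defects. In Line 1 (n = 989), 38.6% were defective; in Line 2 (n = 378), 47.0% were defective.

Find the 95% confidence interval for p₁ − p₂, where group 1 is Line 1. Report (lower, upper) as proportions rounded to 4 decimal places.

(-0.1428, -0.0252)

The two standard errors are √(0.3860×0.6140/989) = 0.01548 and √(0.4700×0.5300/378) = 0.02567.
Because the samples are independent, SE_diff = √(0.01548² + 0.02567²) = 0.02998.
Using z* = 1.960 for 95%, ME = 1.960 × 0.02998 = 0.05876.
p̂₁ − p̂₂ = -0.0840; interval -0.0840 ± 0.05876 gives (-0.1428, -0.0252).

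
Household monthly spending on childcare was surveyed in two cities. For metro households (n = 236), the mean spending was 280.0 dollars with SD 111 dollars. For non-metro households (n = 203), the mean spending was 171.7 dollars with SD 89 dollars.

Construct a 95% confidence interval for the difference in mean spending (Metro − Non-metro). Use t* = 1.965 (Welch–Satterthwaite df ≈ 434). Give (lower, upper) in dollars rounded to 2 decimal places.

Per-group SEs: s₁/√n₁ = 111/√236 = 7.2255, s₂/√n₂ = 89/√203 = 6.2466.
Unpooled SE of the difference: √(52.20785025 + 39.02001156) = 9.5513.
Margin of error = t* · SE = 1.965 × 9.5513 = 18.7683.
x̄₁ − x̄₂ = 280.0 − 171.7 = 108.3000.
CI: 108.3000 ± 18.7683 = (89.53, 127.07).

(89.53, 127.07)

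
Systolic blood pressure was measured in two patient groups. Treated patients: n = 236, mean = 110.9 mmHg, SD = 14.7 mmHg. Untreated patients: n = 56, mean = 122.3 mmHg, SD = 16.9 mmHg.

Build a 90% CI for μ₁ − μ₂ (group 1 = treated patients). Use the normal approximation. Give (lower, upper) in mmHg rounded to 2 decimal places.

Standard errors of each mean: 14.7/√236 = 0.9569 and 16.9/√56 = 2.2584.
SE(x̄₁ − x̄₂) = √(0.9569² + 2.2584²) = 2.4528 for independent samples with unequal variances.
With z* = 1.645, the margin is 1.645 × 2.4528 = 4.0349.
x̄₁ − x̄₂ = 110.9 − 122.3 = -11.4000; the interval is -11.4000 ± 4.0349 = (-15.43, -7.37).

(-15.43, -7.37)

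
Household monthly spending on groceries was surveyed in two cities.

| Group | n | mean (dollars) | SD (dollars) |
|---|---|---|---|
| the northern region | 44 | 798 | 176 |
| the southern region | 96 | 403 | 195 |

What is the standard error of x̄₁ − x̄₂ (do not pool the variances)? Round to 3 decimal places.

SE₁ = s₁/√n₁ = 176/√44 = 26.5330; SE₂ = 195/√96 = 19.9021.
Independent samples, unequal variances: SE_diff = √(SE₁² + SE₂²) = √(704.000089 + 396.09358441) = 33.1677.

33.168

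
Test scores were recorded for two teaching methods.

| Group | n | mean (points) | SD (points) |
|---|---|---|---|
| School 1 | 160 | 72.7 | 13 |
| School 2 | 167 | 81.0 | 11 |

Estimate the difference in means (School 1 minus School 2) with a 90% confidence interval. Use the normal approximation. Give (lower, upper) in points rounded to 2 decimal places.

(-10.50, -6.10)

Standard errors of each mean: 13/√160 = 1.0277 and 11/√167 = 0.8512.
SE(x̄₁ − x̄₂) = √(1.0277² + 0.8512²) = 1.3344 for independent samples with unequal variances.
With z* = 1.645, the margin is 1.645 × 1.3344 = 2.1951.
x̄₁ − x̄₂ = 72.7 − 81.0 = -8.3000; the interval is -8.3000 ± 2.1951 = (-10.50, -6.10).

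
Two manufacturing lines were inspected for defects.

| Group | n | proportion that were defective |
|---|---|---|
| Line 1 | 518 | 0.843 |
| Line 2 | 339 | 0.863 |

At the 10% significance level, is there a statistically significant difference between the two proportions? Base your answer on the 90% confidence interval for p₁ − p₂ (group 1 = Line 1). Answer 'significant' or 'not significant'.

not significant

SE₁ = √(p̂₁(1−p̂₁)/n₁) = √(0.8430·0.1570/518) = 0.01598; SE₂ = √(0.8630·0.1370/339) = 0.01868.
Independent samples: SE of the difference = √(SE₁² + SE₂²) = √(0.0002553604 + 0.0003489424) = 0.02458.
z* for 90% confidence is 1.645, so the margin of error is 1.645 × 0.02458 = 0.04043.
Point estimate p̂₁ − p̂₂ = 0.8430 − 0.8630 = -0.0200.
-0.0200 ± 0.04043 → (-0.06043, 0.02043).
The interval (-0.06043, 0.02043) contains 0, so the difference is not significant.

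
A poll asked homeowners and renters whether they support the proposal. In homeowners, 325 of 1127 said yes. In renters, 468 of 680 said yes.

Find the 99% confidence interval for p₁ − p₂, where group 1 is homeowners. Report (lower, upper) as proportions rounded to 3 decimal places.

p̂₁ = 325/1127 = 0.2884 and p̂₂ = 468/680 = 0.6882.
SE₁ = √(p̂₁(1−p̂₁)/n₁) = √(0.2884·0.7116/1127) = 0.01349; SE₂ = √(0.6882·0.3118/680) = 0.01776.
Independent samples: SE of the difference = √(SE₁² + SE₂²) = √(0.0001819801 + 0.0003154176) = 0.02230.
z* for 99% confidence is 2.576, so the margin of error is 2.576 × 0.02230 = 0.05744.
Point estimate p̂₁ − p̂₂ = 0.2884 − 0.6882 = -0.3998.
-0.3998 ± 0.05744 → (-0.457, -0.342).

(-0.457, -0.342)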